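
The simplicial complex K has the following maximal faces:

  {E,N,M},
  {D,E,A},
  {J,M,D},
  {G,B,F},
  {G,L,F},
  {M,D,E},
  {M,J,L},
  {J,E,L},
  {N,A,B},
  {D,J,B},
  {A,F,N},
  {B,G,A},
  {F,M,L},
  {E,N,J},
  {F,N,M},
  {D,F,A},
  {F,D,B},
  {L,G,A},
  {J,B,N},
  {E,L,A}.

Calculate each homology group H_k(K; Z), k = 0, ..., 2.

Fix the vertex order A < B < D < E < F < G < J < L < M < N and write every simplex with vertices in increasing order. Then dim K = 2 and the simplices of K are:

  0-simplices (10): A, B, D, E, F, G, J, L, M, N
  1-simplices (30): AB, AD, AE, AF, AG, AL, AN, BD, BF, BG, BJ, BN, DE, DF, DJ, DM, EJ, EL, EM, EN, FG, FL, FM, FN, GL, JL, JM, JN, LM, MN
  2-simplices (20): ABG, ABN, ADE, ADF, AEL, AFN, AGL, BDF, BDJ, BFG, BJN, DEM, DJM, EJL, EJN, EMN, FGL, FLM, FMN, JLM

Hence C_0 ≅ Z^10, C_1 ≅ Z^30, C_2 ≅ Z^20.

The boundary map ∂_1: C_1 → C_0 maps an edge to its endpoints' difference, ∂[p,q] = q − p.
The resulting 10×30 matrix has rank 9, and its Smith normal form has invariant factors (1,1,1,1,1,1,1,1,1).

The boundary map ∂_2: C_2 → C_1 maps a triangle to the signed sum of its edges. For instance
  ∂EJN = JN − EN + EJ,
  ∂ABG = BG − AG + AB.
As a 30×20 matrix over Z this has rank 20, with invariant factors (1,1,1,1,1,1,1,1,1,1,1,1,1,1,1,1,1,1,1,2).

Reading off H_k = ker ∂_k / im ∂_{k+1}:

  H_0: rank C_0 − rank ∂_1 = 10 − 9 = 1, and the invariant factors of ∂_1 are all 1, so H_0 = Z.
  H_1: rank ker ∂_1 − rank ∂_2 = (30 − 9) − 20 = 1, and ∂_2 has invariant factor 2 > 1, so H_1 = Z ⊕ Z/2Z.
  H_2: rank ker ∂_2 − rank ∂_3 = (20 − 20) − 0 = 0, and there is no ∂_3, so H_2 = 0.

(K is a triangulation of the Klein bottle.)

H_0 = Z,  H_1 = Z ⊕ Z/2Z,  H_2 = 0.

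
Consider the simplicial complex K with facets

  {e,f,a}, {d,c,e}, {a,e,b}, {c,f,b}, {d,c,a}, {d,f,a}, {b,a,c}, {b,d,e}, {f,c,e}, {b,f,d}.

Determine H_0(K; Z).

Fix the vertex order a < b < c < d < e < f and write every simplex with vertices in increasing order. Then dim K = 2 and the simplices of K are:

  0-simplices (6): a, b, c, d, e, f
  1-simplices (15): ab, ac, ad, ae, af, bc, bd, be, bf, cd, ce, cf, de, df, ef
  2-simplices (10): abc, abe, acd, adf, aef, bcf, bde, bdf, cde, cef

so the chain groups are C_0 ≅ Z^6, C_1 ≅ Z^15, C_2 ≅ Z^10.

∂_1: C_1 → C_0 is given by ∂[p,q] = [q] − [p]. For instance
  ∂af = f − a.
This gives a 6×15 integer matrix of rank 5; reducing to Smith normal form yields diagonal entries (1,1,1,1,1).

∂_2: C_2 → C_1 maps a triangle to the signed sum of its edges. For instance
  ∂bdf = df − bf + bd,
  ∂abe = be − ae + ab.
The resulting 15×10 matrix has rank 10, and its Smith normal form has invariant factors (1,1,1,1,1,1,1,1,1,2).

Computing H_k = (kernel of ∂_k) / (image of ∂_{k+1}):

  H_0: rank C_0 − rank ∂_1 = 6 − 5 = 1, and the invariant factors of ∂_1 are all 1, so H_0 = Z.

H_0 ≅ Z.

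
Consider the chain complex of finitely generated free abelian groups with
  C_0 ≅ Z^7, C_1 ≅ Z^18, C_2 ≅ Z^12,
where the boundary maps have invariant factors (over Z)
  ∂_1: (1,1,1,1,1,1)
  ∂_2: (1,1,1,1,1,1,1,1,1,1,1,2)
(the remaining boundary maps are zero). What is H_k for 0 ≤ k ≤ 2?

H_0 ≅ Z,  H_1 ≅ Z/2,  H_2 = 0.

H_0: b_0 = 7 − 0 − 6 = 1; torsion from ∂_1 factors > 1: none. So H_0 ≅ Z.
H_1: b_1 = 18 − 6 − 12 = 0; torsion from ∂_2 factors > 1: [2]. So H_1 ≅ Z/2.
H_2: b_2 = 12 − 12 − 0 = 0; torsion from ∂_3 factors > 1: none. So H_2 ≅ 0.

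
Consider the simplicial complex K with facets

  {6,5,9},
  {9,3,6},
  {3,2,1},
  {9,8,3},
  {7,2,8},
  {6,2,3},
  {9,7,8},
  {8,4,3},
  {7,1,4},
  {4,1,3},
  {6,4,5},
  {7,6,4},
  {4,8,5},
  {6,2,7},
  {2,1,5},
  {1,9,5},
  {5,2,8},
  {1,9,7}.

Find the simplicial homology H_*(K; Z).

H_0 ≅ Z,  H_1 ≅ Z^2,  H_2 ≅ Z.

We work with the vertex ordering 1 < 2 < 3 < 4 < 5 < 6 < 7 < 8 < 9. The simplices of K, each written with vertices in increasing order, are:

  0-simplices (9): [1], [2], [3], [4], [5], [6], [7], [8], [9]
  1-simplices (27): (27 of them)
  2-simplices (18): [1,2,3], [1,2,5], [1,3,4], [1,4,7], [1,5,9], [1,7,9], [2,3,6], [2,5,8], [2,6,7], [2,7,8], [3,4,8], [3,6,9], [3,8,9], [4,5,6], [4,5,8], [4,6,7], [5,6,9], [7,8,9]

Hence C_0 ≅ Z^9, C_1 ≅ Z^27, C_2 ≅ Z^18.

The boundary map ∂_1: C_1 → C_0 sends each edge [p,q] (with p < q) to q − p. For instance
  ∂[2,8] = [8] − [2].
The resulting 9×27 matrix has rank 8, and its Smith normal form has invariant factors (1,1,1,1,1,1,1,1).

The boundary map ∂_2: C_2 → C_1 sends each 2-simplex [p,q,r] to [q,r] − [p,r] + [p,q]. For instance
  ∂[1,4,7] = [4,7] − [1,7] + [1,4],
  ∂[2,3,6] = [3,6] − [2,6] + [2,3].
The 27×18 boundary matrix has rank 17 and Smith normal form diag(1,1,1,1,1,1,1,1,1,1,1,1,1,1,1,1,1).

Reading off H_k = ker ∂_k / im ∂_{k+1}:

  H_0: rank C_0 − rank ∂_1 = 9 − 8 = 1, and the invariant factors of ∂_1 are all 1, so H_0 = Z.
  H_1: rank ker ∂_1 − rank ∂_2 = (27 − 8) − 17 = 2, and the invariant factors of ∂_2 are all 1, so H_1 = Z^2.
  H_2: rank ker ∂_2 − rank ∂_3 = (18 − 17) − 0 = 1, and there is no ∂_3, so H_2 = Z.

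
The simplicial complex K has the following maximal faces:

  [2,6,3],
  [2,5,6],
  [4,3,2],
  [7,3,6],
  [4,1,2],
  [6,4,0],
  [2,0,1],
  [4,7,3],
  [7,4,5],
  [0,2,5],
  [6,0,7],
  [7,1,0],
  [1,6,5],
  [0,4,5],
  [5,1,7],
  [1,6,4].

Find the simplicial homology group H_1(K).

Order the vertices as 0 < 1 < 2 < 3 < 4 < 5 < 6 < 7. Listing each simplex with vertices in this order, K has dimension 2 with simplices:

  0-simplices (8): [0], [1], [2], [3], [4], [5], [6], [7]
  1-simplices (24): (24 of them)
  2-simplices (16): [0,1,2], [0,1,7], [0,2,5], [0,4,5], [0,4,6], [0,6,7], [1,2,4], [1,4,6], [1,5,6], [1,5,7], [2,3,4], [2,3,6], [2,5,6], [3,4,7], [3,6,7], [4,5,7]

giving chain groups C_0 ≅ Z^8, C_1 ≅ Z^24, C_2 ≅ Z^16.

∂_1: C_1 → C_0 sends each edge [p,q] (with p < q) to q − p.
As a 8×24 matrix over Z this has rank 7, with invariant factors (1,1,1,1,1,1,1).

Boundary ∂_2: C_2 → C_1 sends each 2-simplex [p,q,r] to [q,r] − [p,r] + [p,q]. For instance
  ∂[3,6,7] = [6,7] − [3,7] + [3,6],
  ∂[0,2,5] = [2,5] − [0,5] + [0,2].
The 24×16 boundary matrix has rank 15 and Smith normal form diag(1,1,1,1,1,1,1,1,1,1,1,1,1,1,1).

Computing H_k = (kernel of ∂_k) / (image of ∂_{k+1}):

  H_1: rank ker ∂_1 − rank ∂_2 = (24 − 7) − 15 = 2, and the invariant factors of ∂_2 are all 1, so H_1 ≅ Z^2.

H_1 ≅ Z^2.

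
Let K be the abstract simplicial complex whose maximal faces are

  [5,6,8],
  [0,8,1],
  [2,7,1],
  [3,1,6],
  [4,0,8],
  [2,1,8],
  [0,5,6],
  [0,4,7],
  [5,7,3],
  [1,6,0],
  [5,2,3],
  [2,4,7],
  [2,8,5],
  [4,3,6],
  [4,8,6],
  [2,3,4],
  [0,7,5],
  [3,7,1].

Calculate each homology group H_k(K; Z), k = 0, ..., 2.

H_0 = Z,  H_1 = Z ⊕ Z/2,  H_2 = 0.

Fix the vertex order 0 < 1 < 2 < 3 < 4 < 5 < 6 < 7 < 8 and write every simplex with vertices in increasing order. Then dim K = 2 and the simplices of K are:

  0-simplices (9): [0], [1], [2], [3], [4], [5], [6], [7], [8]
  1-simplices (27): (27 of them)
  2-simplices (18): [0,1,6], [0,1,8], [0,4,7], [0,4,8], [0,5,6], [0,5,7], [1,2,7], [1,2,8], [1,3,6], [1,3,7], [2,3,4], [2,3,5], [2,4,7], [2,5,8], [3,4,6], [3,5,7], [4,6,8], [5,6,8]

so the chain groups are C_0 ≅ Z^9, C_1 ≅ Z^27, C_2 ≅ Z^18.

Boundary ∂_1: C_1 → C_0 sends each edge [p,q] (with p < q) to q − p. For instance
  ∂[4,7] = [7] − [4].
As a 9×27 matrix over Z this has rank 8, with invariant factors (1,1,1,1,1,1,1,1).

Boundary ∂_2: C_2 → C_1 acts by ∂[p,q,r] = [q,r] − [p,r] + [p,q]. For instance
  ∂[2,3,5] = [3,5] − [2,5] + [2,3],
  ∂[2,4,7] = [4,7] − [2,7] + [2,4].
As a 27×18 matrix over Z this has rank 18, with invariant factors (1,1,1,1,1,1,1,1,1,1,1,1,1,1,1,1,1,2).

Reading off H_k = ker ∂_k / im ∂_{k+1}:

  H_0: rank C_0 − rank ∂_1 = 9 − 8 = 1, and the invariant factors of ∂_1 are all 1, so H_0 ≅ Z.
  H_1: rank ker ∂_1 − rank ∂_2 = (27 − 8) − 18 = 1, and ∂_2 has invariant factor 2 > 1, so H_1 ≅ Z ⊕ Z/2.
  H_2: rank ker ∂_2 − rank ∂_3 = (18 − 18) − 0 = 0, and there is no ∂_3, so H_2 ≅ 0.

(K is a triangulation of the Klein bottle.)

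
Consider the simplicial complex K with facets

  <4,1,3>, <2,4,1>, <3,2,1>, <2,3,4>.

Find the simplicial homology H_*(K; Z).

Order the vertices as 1 < 2 < 3 < 4. Listing each simplex with vertices in this order, K has dimension 2 with simplices:

  0-simplices (4): [1], [2], [3], [4]
  1-simplices (6): [1,2], [1,3], [1,4], [2,3], [2,4], [3,4]
  2-simplices (4): [1,2,3], [1,2,4], [1,3,4], [2,3,4]

giving chain groups C_0 ≅ Z^4, C_1 ≅ Z^6, C_2 ≅ Z^4.

Boundary ∂_1: C_1 → C_0 sends each edge [p,q] (with p < q) to q − p. For instance
  ∂[2,4] = [4] − [2].
The 4×6 boundary matrix has rank 3 and Smith normal form diag(1,1,1).

The boundary map ∂_2: C_2 → C_1 maps a triangle to the signed sum of its edges. For instance
  ∂[1,3,4] = [3,4] − [1,4] + [1,3],
  ∂[1,2,3] = [2,3] − [1,3] + [1,2].
The resulting 6×4 matrix has rank 3, and its Smith normal form has invariant factors (1,1,1).

Reading off H_k = ker ∂_k / im ∂_{k+1}:

  H_0: rank C_0 − rank ∂_1 = 4 − 3 = 1, and the invariant factors of ∂_1 are all 1, so H_0 ≅ Z.
  H_1: rank ker ∂_1 − rank ∂_2 = (6 − 3) − 3 = 0, and the invariant factors of ∂_2 are all 1, so H_1 ≅ 0.
  H_2: rank ker ∂_2 − rank ∂_3 = (4 − 3) − 0 = 1, and there is no ∂_3, so H_2 ≅ Z.

H_0 ≅ Z,  H_1 = 0,  H_2 ≅ Z.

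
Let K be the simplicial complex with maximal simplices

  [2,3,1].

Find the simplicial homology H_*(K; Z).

H_0 = Z,  H_1 = 0,  H_2 = 0.

Order the vertices as 1 < 2 < 3. Listing each simplex with vertices in this order, K has dimension 2 with simplices:

  0-simplices (3): [1], [2], [3]
  1-simplices (3): [1,2], [1,3], [2,3]
  2-simplices (1): [1,2,3]

Hence C_0 ≅ Z^3, C_1 ≅ Z^3, C_2 ≅ Z^1.

∂_1: C_1 → C_0 is given by ∂[p,q] = [q] − [p].
This gives a 3×3 integer matrix of rank 2; reducing to Smith normal form yields diagonal entries (1,1).

∂_2: C_2 → C_1 sends each 2-simplex [p,q,r] to [q,r] − [p,r] + [p,q]. For instance
  ∂[1,2,3] = [2,3] − [1,3] + [1,2].
As a 3×1 matrix over Z this has rank 1, with invariant factors (1).

Reading off H_k = ker ∂_k / im ∂_{k+1}:

  H_0: rank C_0 − rank ∂_1 = 3 − 2 = 1, and the invariant factors of ∂_1 are all 1, so H_0 = Z.
  H_1: rank ker ∂_1 − rank ∂_2 = (3 − 2) − 1 = 0, and the invariant factors of ∂_2 are all 1, so H_1 = 0.
  H_2: rank ker ∂_2 − rank ∂_3 = (1 − 1) − 0 = 0, and there is no ∂_3, so H_2 = 0.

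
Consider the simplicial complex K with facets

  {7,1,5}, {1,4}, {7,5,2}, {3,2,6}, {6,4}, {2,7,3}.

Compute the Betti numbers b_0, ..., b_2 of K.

b_0 = 1, b_1 = 1, b_2 = 0.

We work with the vertex ordering 1 < 2 < 3 < 4 < 5 < 6 < 7. The simplices of K, each written with vertices in increasing order, are:

  0-simplices (7): [1], [2], [3], [4], [5], [6], [7]
  1-simplices (11): [1,4], [1,5], [1,7], [2,3], [2,5], [2,6], [2,7], [3,6], [3,7], [4,6], [5,7]
  2-simplices (4): [1,5,7], [2,3,6], [2,3,7], [2,5,7]

Hence C_0 ≅ Z^7, C_1 ≅ Z^11, C_2 ≅ Z^4.

Boundary ∂_1: C_1 → C_0 maps an edge to its endpoints' difference, ∂[p,q] = q − p. For instance
  ∂[4,6] = [6] − [4].
The 7×11 boundary matrix has rank 6 and Smith normal form diag(1,1,1,1,1,1).

The boundary map ∂_2: C_2 → C_1 maps a triangle to the signed sum of its edges. For instance
  ∂[2,3,7] = [3,7] − [2,7] + [2,3],
  ∂[2,5,7] = [5,7] − [2,7] + [2,5].
The resulting 11×4 matrix has rank 4, and its Smith normal form has invariant factors (1,1,1,1).

From H_k ≅ ker(∂_k) / im(∂_{k+1}) we obtain:

  H_0: rank C_0 − rank ∂_1 = 7 − 6 = 1, and the invariant factors of ∂_1 are all 1, so H_0 ≅ Z.
  H_1: rank ker ∂_1 − rank ∂_2 = (11 − 6) − 4 = 1, and the invariant factors of ∂_2 are all 1, so H_1 ≅ Z.
  H_2: rank ker ∂_2 − rank ∂_3 = (4 − 4) − 0 = 0, and there is no ∂_3, so H_2 ≅ 0.

Hence the Betti numbers are b_0 = 1, b_1 = 1, b_2 = 0.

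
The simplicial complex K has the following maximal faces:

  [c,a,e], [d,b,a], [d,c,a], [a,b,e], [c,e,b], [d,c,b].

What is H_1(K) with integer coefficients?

Take the total order a < b < c < d < e on the vertex set. Then K (dimension 2) consists of the simplices:

  0-simplices (5): a, b, c, d, e
  1-simplices (9): ab, ac, ad, ae, bc, bd, be, cd, ce
  2-simplices (6): abd, abe, acd, ace, bcd, bce

giving chain groups C_0 ≅ Z^5, C_1 ≅ Z^9, C_2 ≅ Z^6.

∂_1: C_1 → C_0 is given by ∂[p,q] = [q] − [p].
As a 5×9 matrix over Z this has rank 4, with invariant factors (1,1,1,1).

The boundary map ∂_2: C_2 → C_1 acts by ∂[p,q,r] = [q,r] − [p,r] + [p,q]. For instance
  ∂ace = ce − ae + ac,
  ∂bcd = cd − bd + bc.
As a 9×6 matrix over Z this has rank 5, with invariant factors (1,1,1,1,1).

From H_k ≅ ker(∂_k) / im(∂_{k+1}) we obtain:

  H_1: rank ker ∂_1 − rank ∂_2 = (9 − 4) − 5 = 0, and the invariant factors of ∂_2 are all 1, so H_1 ≅ 0.

(K is a triangulation of the 2-sphere S^2.)

H_1 = 0.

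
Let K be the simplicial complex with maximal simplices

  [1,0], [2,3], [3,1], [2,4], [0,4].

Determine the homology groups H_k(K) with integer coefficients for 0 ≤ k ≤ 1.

Take the total order 0 < 1 < 2 < 3 < 4 on the vertex set. Then K (dimension 1) consists of the simplices:

  0-simplices (5): [0], [1], [2], [3], [4]
  1-simplices (5): [0,1], [0,4], [1,3], [2,3], [2,4]

giving chain groups C_0 ≅ Z^5, C_1 ≅ Z^5.

The boundary map ∂_1: C_1 → C_0 sends each edge [p,q] (with p < q) to q − p.
The resulting 5×5 matrix has rank 4, and its Smith normal form has invariant factors (1,1,1,1).

Computing H_k = (kernel of ∂_k) / (image of ∂_{k+1}):

  H_0: rank C_0 − rank ∂_1 = 5 − 4 = 1, and the invariant factors of ∂_1 are all 1, so H_0 = Z.
  H_1: rank ker ∂_1 − rank ∂_2 = (5 − 4) − 0 = 1, and there is no ∂_2, so H_1 = Z.

As a check, the Euler characteristic is 5 − 5 = 0, which agrees with 1 − 1 = 0.

H_0 ≅ Z,  H_1 ≅ Z.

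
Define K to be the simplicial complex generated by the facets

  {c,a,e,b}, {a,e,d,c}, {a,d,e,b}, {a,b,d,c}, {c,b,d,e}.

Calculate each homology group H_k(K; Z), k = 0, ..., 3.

H_0 = Z,  H_1 = 0,  H_2 = 0,  H_3 = Z.

Fix the vertex order a < b < c < d < e and write every simplex with vertices in increasing order. Then dim K = 3 and the simplices of K are:

  0-simplices (5): a, b, c, d, e
  1-simplices (10): ab, ac, ad, ae, bc, bd, be, cd, ce, de
  2-simplices (10): abc, abd, abe, acd, ace, ade, bcd, bce, bde, cde
  3-simplices (5): abcd, abce, abde, acde, bcde

so the chain groups are C_0 ≅ Z^5, C_1 ≅ Z^10, C_2 ≅ Z^10, C_3 ≅ Z^5.

The boundary map ∂_1: C_1 → C_0 sends each edge [p,q] (with p < q) to q − p. For instance
  ∂ad = d − a.
The 5×10 boundary matrix has rank 4 and Smith normal form diag(1,1,1,1).

∂_2: C_2 → C_1 maps a triangle to the signed sum of its edges. For instance
  ∂ace = ce − ae + ac,
  ∂ade = de − ae + ad.
The 10×10 boundary matrix has rank 6 and Smith normal form diag(1,1,1,1,1,1).

Boundary ∂_3: C_3 → C_2 sends each 3-simplex σ to the alternating sum Σ_i (−1)^i (σ with its i-th vertex removed). For instance
  ∂acde = cde − ade + ace − acd,
  ∂abde = bde − ade + abe − abd.
The 10×5 boundary matrix has rank 4 and Smith normal form diag(1,1,1,1).

From H_k ≅ ker(∂_k) / im(∂_{k+1}) we obtain:

  H_0: rank C_0 − rank ∂_1 = 5 − 4 = 1, and the invariant factors of ∂_1 are all 1, so H_0 ≅ Z.
  H_1: rank ker ∂_1 − rank ∂_2 = (10 − 4) − 6 = 0, and the invariant factors of ∂_2 are all 1, so H_1 ≅ 0.
  H_2: rank ker ∂_2 − rank ∂_3 = (10 − 6) − 4 = 0, and the invariant factors of ∂_3 are all 1, so H_2 ≅ 0.
  H_3: rank ker ∂_3 − rank ∂_4 = (5 − 4) − 0 = 1, and there is no ∂_4, so H_3 ≅ Z.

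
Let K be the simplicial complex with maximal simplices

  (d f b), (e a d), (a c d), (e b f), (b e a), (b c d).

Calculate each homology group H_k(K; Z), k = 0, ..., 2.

We work with the vertex ordering a < b < c < d < e < f. The simplices of K, each written with vertices in increasing order, are:

  0-simplices (6): a, b, c, d, e, f
  1-simplices (12): ab, ac, ad, ae, bc, bd, be, bf, cd, de, df, ef
  2-simplices (6): abe, acd, ade, bcd, bdf, bef

giving chain groups C_0 ≅ Z^6, C_1 ≅ Z^12, C_2 ≅ Z^6.

Boundary ∂_1: C_1 → C_0 sends each edge [p,q] (with p < q) to q − p. For instance
  ∂df = f − d.
The 6×12 boundary matrix has rank 5 and Smith normal form diag(1,1,1,1,1).

The boundary map ∂_2: C_2 → C_1 acts by ∂[p,q,r] = [q,r] − [p,r] + [p,q]. For instance
  ∂abe = be − ae + ab,
  ∂bef = ef − bf + be.
This gives a 12×6 integer matrix of rank 6; reducing to Smith normal form yields diagonal entries (1,1,1,1,1,1).

Now H_k = ker ∂_k / im ∂_{k+1}, so:

  H_0: rank C_0 − rank ∂_1 = 6 − 5 = 1, and the invariant factors of ∂_1 are all 1, so H_0 = Z.
  H_1: rank ker ∂_1 − rank ∂_2 = (12 − 5) − 6 = 1, and the invariant factors of ∂_2 are all 1, so H_1 = Z.
  H_2: rank ker ∂_2 − rank ∂_3 = (6 − 6) − 0 = 0, and there is no ∂_3, so H_2 = 0.

As a check, the Euler characteristic is 6 − 12 + 6 = 0, which agrees with 1 − 1 + 0 = 0.
(K is a triangulation of the cylinder S^1 x I.)

H_0 ≅ Z,  H_1 ≅ Z,  H_2 = 0.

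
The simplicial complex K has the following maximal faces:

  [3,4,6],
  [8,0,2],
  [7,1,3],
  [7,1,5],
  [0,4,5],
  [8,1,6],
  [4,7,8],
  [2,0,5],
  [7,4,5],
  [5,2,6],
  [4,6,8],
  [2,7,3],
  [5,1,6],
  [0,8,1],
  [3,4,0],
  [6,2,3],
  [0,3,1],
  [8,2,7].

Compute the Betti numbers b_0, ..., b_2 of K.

Take the total order 0 < 1 < 2 < 3 < 4 < 5 < 6 < 7 < 8 on the vertex set. Then K (dimension 2) consists of the simplices:

  0-simplices (9): [0], [1], [2], [3], [4], [5], [6], [7], [8]
  1-simplices (27): (27 of them)
  2-simplices (18): [0,1,3], [0,1,8], [0,2,5], [0,2,8], [0,3,4], [0,4,5], [1,3,7], [1,5,6], [1,5,7], [1,6,8], [2,3,6], [2,3,7], [2,5,6], [2,7,8], [3,4,6], [4,5,7], [4,6,8], [4,7,8]

Hence C_0 ≅ Z^9, C_1 ≅ Z^27, C_2 ≅ Z^18.

The boundary map ∂_1: C_1 → C_0 is given by ∂[p,q] = [q] − [p].
As a 9×27 matrix over Z this has rank 8, with invariant factors (1,1,1,1,1,1,1,1).

Boundary ∂_2: C_2 → C_1 sends each 2-simplex [p,q,r] to [q,r] − [p,r] + [p,q]. For instance
  ∂[0,3,4] = [3,4] − [0,4] + [0,3],
  ∂[4,5,7] = [5,7] − [4,7] + [4,5].
This gives a 27×18 integer matrix of rank 17; reducing to Smith normal form yields diagonal entries (1,1,1,1,1,1,1,1,1,1,1,1,1,1,1,1,1).

Now H_k = ker ∂_k / im ∂_{k+1}, so:

  H_0: rank C_0 − rank ∂_1 = 9 − 8 = 1, and the invariant factors of ∂_1 are all 1, so H_0 = Z.
  H_1: rank ker ∂_1 − rank ∂_2 = (27 − 8) − 17 = 2, and the invariant factors of ∂_2 are all 1, so H_1 = Z^2.
  H_2: rank ker ∂_2 − rank ∂_3 = (18 − 17) − 0 = 1, and there is no ∂_3, so H_2 = Z.

As a check, the Euler characteristic is 9 − 27 + 18 = 0, which agrees with 1 − 2 + 1 = 0.
(K is a triangulation of the torus T^2.)

Hence the Betti numbers are b_0 = 1, b_1 = 2, b_2 = 1.

b_0 = 1, b_1 = 2, b_2 = 1.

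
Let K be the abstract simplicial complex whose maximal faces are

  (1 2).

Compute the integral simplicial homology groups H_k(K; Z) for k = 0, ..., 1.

Take the total order 1 < 2 on the vertex set. Then K (dimension 1) consists of the simplices:

  0-simplices (2): [1], [2]
  1-simplices (1): [1,2]

Hence C_0 ≅ Z^2, C_1 ≅ Z^1.

∂_1: C_1 → C_0 is given by ∂[p,q] = [q] − [p]. For instance
  ∂[1,2] = [2] − [1].
The resulting 2×1 matrix has rank 1, and its Smith normal form has invariant factors (1).

From H_k ≅ ker(∂_k) / im(∂_{k+1}) we obtain:

  H_0: rank C_0 − rank ∂_1 = 2 − 1 = 1, and the invariant factors of ∂_1 are all 1, so H_0 ≅ Z.
  H_1: rank ker ∂_1 − rank ∂_2 = (1 − 1) − 0 = 0, and there is no ∂_2, so H_1 ≅ 0.

(K is a triangulation of the 1-simplex.)

H_0 = Z,  H_1 = 0.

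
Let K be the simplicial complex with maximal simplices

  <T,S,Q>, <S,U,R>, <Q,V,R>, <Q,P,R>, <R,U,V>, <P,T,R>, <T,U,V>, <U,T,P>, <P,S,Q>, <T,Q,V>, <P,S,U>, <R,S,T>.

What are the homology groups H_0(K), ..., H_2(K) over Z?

H_0 ≅ Z,  H_1 ≅ Z/2Z,  H_2 = 0.

K has 7 vertices, 18 edges, 12 triangles.
rank ∂_0 = 0, rank ∂_1 = 6 ⇒ b_0 = 7 − 0 − 6 = 1; all invariant factors of ∂_1 are 1 so no torsion. So H_0 ≅ Z.
rank ∂_1 = 6, rank ∂_2 = 12 ⇒ b_1 = 18 − 6 − 12 = 0; ∂_2 has invariant factor(s) [2] giving torsion. So H_1 ≅ Z/2Z.
rank ∂_2 = 12, rank ∂_3 = 0 ⇒ b_2 = 12 − 12 − 0 = 0. So H_2 ≅ 0.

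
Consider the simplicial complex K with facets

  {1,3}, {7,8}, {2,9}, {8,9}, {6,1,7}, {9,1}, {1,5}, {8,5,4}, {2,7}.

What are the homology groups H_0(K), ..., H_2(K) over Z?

H_0 = Z,  H_1 = Z^3,  H_2 = 0.

We work with the vertex ordering 1 < 2 < 3 < 4 < 5 < 6 < 7 < 8 < 9. The simplices of K, each written with vertices in increasing order, are:

  0-simplices (9): [1], [2], [3], [4], [5], [6], [7], [8], [9]
  1-simplices (13): [1,3], [1,5], [1,6], [1,7], [1,9], [2,7], [2,9], [4,5], [4,8], [5,8], [6,7], [7,8], [8,9]
  2-simplices (2): [1,6,7], [4,5,8]

giving chain groups C_0 ≅ Z^9, C_1 ≅ Z^13, C_2 ≅ Z^2.

The boundary map ∂_1: C_1 → C_0 sends each edge [p,q] (with p < q) to q − p. For instance
  ∂[1,6] = [6] − [1].
As a 9×13 matrix over Z this has rank 8, with invariant factors (1,1,1,1,1,1,1,1).

∂_2: C_2 → C_1 acts by ∂[p,q,r] = [q,r] − [p,r] + [p,q]. For instance
  ∂[4,5,8] = [5,8] − [4,8] + [4,5],
  ∂[1,6,7] = [6,7] − [1,7] + [1,6].
As a 13×2 matrix over Z this has rank 2, with invariant factors (1,1).

Reading off H_k = ker ∂_k / im ∂_{k+1}:

  H_0: rank C_0 − rank ∂_1 = 9 − 8 = 1, and the invariant factors of ∂_1 are all 1, so H_0 = Z.
  H_1: rank ker ∂_1 − rank ∂_2 = (13 − 8) − 2 = 3, and the invariant factors of ∂_2 are all 1, so H_1 = Z^3.
  H_2: rank ker ∂_2 − rank ∂_3 = (2 − 2) − 0 = 0, and there is no ∂_3, so H_2 = 0.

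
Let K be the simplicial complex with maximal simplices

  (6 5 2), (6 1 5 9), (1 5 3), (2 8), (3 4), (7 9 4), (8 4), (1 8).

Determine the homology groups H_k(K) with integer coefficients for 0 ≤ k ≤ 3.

H_0 = Z,  H_1 = Z^3,  H_2 = 0,  H_3 = 0.

We work with the vertex ordering 1 < 2 < 3 < 4 < 5 < 6 < 7 < 8 < 9. The simplices of K, each written with vertices in increasing order, are:

  0-simplices (9): [1], [2], [3], [4], [5], [6], [7], [8], [9]
  1-simplices (17): [1,3], [1,5], [1,6], [1,8], [1,9], [2,5], [2,6], [2,8], [3,4], [3,5], [4,7], [4,8], [4,9], [5,6], [5,9], [6,9], [7,9]
  2-simplices (7): [1,3,5], [1,5,6], [1,5,9], [1,6,9], [2,5,6], [4,7,9], [5,6,9]
  3-simplices (1): [1,5,6,9]

so the chain groups are C_0 ≅ Z^9, C_1 ≅ Z^17, C_2 ≅ Z^7, C_3 ≅ Z^1.

The boundary map ∂_1: C_1 → C_0 maps an edge to its endpoints' difference, ∂[p,q] = q − p. For instance
  ∂[2,6] = [6] − [2].
As a 9×17 matrix over Z this has rank 8, with invariant factors (1,1,1,1,1,1,1,1).

∂_2: C_2 → C_1 maps a triangle to the signed sum of its edges. For instance
  ∂[2,5,6] = [5,6] − [2,6] + [2,5],
  ∂[1,5,6] = [5,6] − [1,6] + [1,5].
This gives a 17×7 integer matrix of rank 6; reducing to Smith normal form yields diagonal entries (1,1,1,1,1,1).

∂_3: C_3 → C_2 sends each 3-simplex σ to the alternating sum Σ_i (−1)^i (σ with its i-th vertex removed). For instance
  ∂[1,5,6,9] = [5,6,9] − [1,6,9] + [1,5,9] − [1,5,6].
This gives a 7×1 integer matrix of rank 1; reducing to Smith normal form yields diagonal entries (1).

From H_k ≅ ker(∂_k) / im(∂_{k+1}) we obtain:

  H_0: rank C_0 − rank ∂_1 = 9 − 8 = 1, and the invariant factors of ∂_1 are all 1, so H_0 ≅ Z.
  H_1: rank ker ∂_1 − rank ∂_2 = (17 − 8) − 6 = 3, and the invariant factors of ∂_2 are all 1, so H_1 ≅ Z^3.
  H_2: rank ker ∂_2 − rank ∂_3 = (7 − 6) − 1 = 0, and the invariant factors of ∂_3 are all 1, so H_2 ≅ 0.
  H_3: rank ker ∂_3 − rank ∂_4 = (1 − 1) − 0 = 0, and there is no ∂_4, so H_3 ≅ 0.

As a check, the Euler characteristic is 9 − 17 + 7 − 1 = -2, which agrees with 1 − 3 + 0 − 0 = -2.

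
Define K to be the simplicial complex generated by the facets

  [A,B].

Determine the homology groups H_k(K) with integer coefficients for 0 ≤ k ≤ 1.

Fix the vertex order A < B and write every simplex with vertices in increasing order. Then dim K = 1 and the simplices of K are:

  0-simplices (2): A, B
  1-simplices (1): AB

so the chain groups are C_0 ≅ Z^2, C_1 ≅ Z^1.

Boundary ∂_1: C_1 → C_0 is given by ∂[p,q] = [q] − [p]. For instance
  ∂AB = B − A.
As a 2×1 matrix over Z this has rank 1, with invariant factors (1).

Computing H_k = (kernel of ∂_k) / (image of ∂_{k+1}):

  H_0: rank C_0 − rank ∂_1 = 2 − 1 = 1, and the invariant factors of ∂_1 are all 1, so H_0 ≅ Z.
  H_1: rank ker ∂_1 − rank ∂_2 = (1 − 1) − 0 = 0, and there is no ∂_2, so H_1 ≅ 0.

As a check, the Euler characteristic is 2 − 1 = 1, which agrees with 1 − 0 = 1.

H_0 = Z,  H_1 = 0.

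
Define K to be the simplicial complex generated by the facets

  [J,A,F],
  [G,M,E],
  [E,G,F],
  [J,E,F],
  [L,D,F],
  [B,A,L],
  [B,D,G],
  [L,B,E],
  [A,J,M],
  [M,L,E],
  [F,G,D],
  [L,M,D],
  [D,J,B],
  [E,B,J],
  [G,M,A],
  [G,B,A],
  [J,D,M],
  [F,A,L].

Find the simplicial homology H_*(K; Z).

K has 9 vertices, 27 edges, 18 triangles.
rank ∂_0 = 0, rank ∂_1 = 8 ⇒ b_0 = 9 − 0 − 8 = 1; all invariant factors of ∂_1 are 1 so no torsion. So H_0 = Z.
rank ∂_1 = 8, rank ∂_2 = 17 ⇒ b_1 = 27 − 8 − 17 = 2; all invariant factors of ∂_2 are 1 so no torsion. So H_1 = Z^2.
rank ∂_2 = 17, rank ∂_3 = 0 ⇒ b_2 = 18 − 17 − 0 = 1. So H_2 = Z.

H_0 ≅ Z,  H_1 ≅ Z^2,  H_2 ≅ Z.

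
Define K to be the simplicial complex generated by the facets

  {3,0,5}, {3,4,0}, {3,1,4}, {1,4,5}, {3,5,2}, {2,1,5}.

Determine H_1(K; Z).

Take the total order 0 < 1 < 2 < 3 < 4 < 5 on the vertex set. Then K (dimension 2) consists of the simplices:

  0-simplices (6): [0], [1], [2], [3], [4], [5]
  1-simplices (12): [0,3], [0,4], [0,5], [1,2], [1,3], [1,4], [1,5], [2,3], [2,5], [3,4], [3,5], [4,5]
  2-simplices (6): [0,3,4], [0,3,5], [1,2,5], [1,3,4], [1,4,5], [2,3,5]

Hence C_0 ≅ Z^6, C_1 ≅ Z^12, C_2 ≅ Z^6.

The boundary map ∂_1: C_1 → C_0 maps an edge to its endpoints' difference, ∂[p,q] = q − p.
As a 6×12 matrix over Z this has rank 5, with invariant factors (1,1,1,1,1).

The boundary map ∂_2: C_2 → C_1 acts by ∂[p,q,r] = [q,r] − [p,r] + [p,q]. For instance
  ∂[2,3,5] = [3,5] − [2,5] + [2,3],
  ∂[0,3,4] = [3,4] − [0,4] + [0,3].
This gives a 12×6 integer matrix of rank 6; reducing to Smith normal form yields diagonal entries (1,1,1,1,1,1).

Reading off H_k = ker ∂_k / im ∂_{k+1}:

  H_1: rank ker ∂_1 − rank ∂_2 = (12 − 5) − 6 = 1, and the invariant factors of ∂_2 are all 1, so H_1 ≅ Z.

(K is a triangulation of the cylinder S^1 x I.)

H_1 = Z.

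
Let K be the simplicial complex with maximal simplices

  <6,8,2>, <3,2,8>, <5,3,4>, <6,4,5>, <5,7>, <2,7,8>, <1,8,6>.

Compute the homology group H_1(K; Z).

H_1 ≅ Z^2.

We work with the vertex ordering 1 < 2 < 3 < 4 < 5 < 6 < 7 < 8. The simplices of K, each written with vertices in increasing order, are:

  0-simplices (8): [1], [2], [3], [4], [5], [6], [7], [8]
  1-simplices (15): [1,6], [1,8], [2,3], [2,6], [2,7], [2,8], [3,4], [3,5], [3,8], [4,5], [4,6], [5,6], [5,7], [6,8], [7,8]
  2-simplices (6): [1,6,8], [2,3,8], [2,6,8], [2,7,8], [3,4,5], [4,5,6]

giving chain groups C_0 ≅ Z^8, C_1 ≅ Z^15, C_2 ≅ Z^6.

The boundary map ∂_1: C_1 → C_0 maps an edge to its endpoints' difference, ∂[p,q] = q − p.
The 8×15 boundary matrix has rank 7 and Smith normal form diag(1,1,1,1,1,1,1).

∂_2: C_2 → C_1 maps a triangle to the signed sum of its edges. For instance
  ∂[2,6,8] = [6,8] − [2,8] + [2,6],
  ∂[2,3,8] = [3,8] − [2,8] + [2,3].
As a 15×6 matrix over Z this has rank 6, with invariant factors (1,1,1,1,1,1).

From H_k ≅ ker(∂_k) / im(∂_{k+1}) we obtain:

  H_1: rank ker ∂_1 − rank ∂_2 = (15 − 7) − 6 = 2, and the invariant factors of ∂_2 are all 1, so H_1 = Z^2.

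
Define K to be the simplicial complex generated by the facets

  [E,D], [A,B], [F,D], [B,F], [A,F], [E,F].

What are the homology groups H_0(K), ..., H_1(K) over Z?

Order the vertices as A < B < D < E < F. Listing each simplex with vertices in this order, K has dimension 1 with simplices:

  0-simplices (5): A, B, D, E, F
  1-simplices (6): AB, AF, BF, DE, DF, EF

Hence C_0 ≅ Z^5, C_1 ≅ Z^6.

Boundary ∂_1: C_1 → C_0 is given by ∂[p,q] = [q] − [p]. For instance
  ∂AF = F − A.
This gives a 5×6 integer matrix of rank 4; reducing to Smith normal form yields diagonal entries (1,1,1,1).

From H_k ≅ ker(∂_k) / im(∂_{k+1}) we obtain:

  H_0: rank C_0 − rank ∂_1 = 5 − 4 = 1, and the invariant factors of ∂_1 are all 1, so H_0 = Z.
  H_1: rank ker ∂_1 − rank ∂_2 = (6 − 4) − 0 = 2, and there is no ∂_2, so H_1 = Z^2.

H_0 ≅ Z,  H_1 ≅ Z^2.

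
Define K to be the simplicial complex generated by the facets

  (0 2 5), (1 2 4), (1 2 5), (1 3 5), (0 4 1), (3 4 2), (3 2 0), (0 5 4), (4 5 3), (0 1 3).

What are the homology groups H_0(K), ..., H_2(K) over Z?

H_0 = Z,  H_1 = Z/2Z,  H_2 = 0.

We work with the vertex ordering 0 < 1 < 2 < 3 < 4 < 5. The simplices of K, each written with vertices in increasing order, are:

  0-simplices (6): [0], [1], [2], [3], [4], [5]
  1-simplices (15): [0,1], [0,2], [0,3], [0,4], [0,5], [1,2], [1,3], [1,4], [1,5], [2,3], [2,4], [2,5], [3,4], [3,5], [4,5]
  2-simplices (10): [0,1,3], [0,1,4], [0,2,3], [0,2,5], [0,4,5], [1,2,4], [1,2,5], [1,3,5], [2,3,4], [3,4,5]

Hence C_0 ≅ Z^6, C_1 ≅ Z^15, C_2 ≅ Z^10.

Boundary ∂_1: C_1 → C_0 sends each edge [p,q] (with p < q) to q − p. For instance
  ∂[4,5] = [5] − [4].
The resulting 6×15 matrix has rank 5, and its Smith normal form has invariant factors (1,1,1,1,1).

The boundary map ∂_2: C_2 → C_1 acts by ∂[p,q,r] = [q,r] − [p,r] + [p,q]. For instance
  ∂[0,1,4] = [1,4] − [0,4] + [0,1],
  ∂[0,1,3] = [1,3] − [0,3] + [0,1].
The resulting 15×10 matrix has rank 10, and its Smith normal form has invariant factors (1,1,1,1,1,1,1,1,1,2).

Computing H_k = (kernel of ∂_k) / (image of ∂_{k+1}):

  H_0: rank C_0 − rank ∂_1 = 6 − 5 = 1, and the invariant factors of ∂_1 are all 1, so H_0 ≅ Z.
  H_1: rank ker ∂_1 − rank ∂_2 = (15 − 5) − 10 = 0, and ∂_2 has invariant factor 2 > 1, so H_1 ≅ Z/2Z.
  H_2: rank ker ∂_2 − rank ∂_3 = (10 − 10) − 0 = 0, and there is no ∂_3, so H_2 ≅ 0.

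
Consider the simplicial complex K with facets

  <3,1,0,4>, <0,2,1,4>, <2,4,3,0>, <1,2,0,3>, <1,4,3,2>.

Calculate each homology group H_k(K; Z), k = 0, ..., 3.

Order the vertices as 0 < 1 < 2 < 3 < 4. Listing each simplex with vertices in this order, K has dimension 3 with simplices:

  0-simplices (5): [0], [1], [2], [3], [4]
  1-simplices (10): [0,1], [0,2], [0,3], [0,4], [1,2], [1,3], [1,4], [2,3], [2,4], [3,4]
  2-simplices (10): [0,1,2], [0,1,3], [0,1,4], [0,2,3], [0,2,4], [0,3,4], [1,2,3], [1,2,4], [1,3,4], [2,3,4]
  3-simplices (5): [0,1,2,3], [0,1,2,4], [0,1,3,4], [0,2,3,4], [1,2,3,4]

Hence C_0 ≅ Z^5, C_1 ≅ Z^10, C_2 ≅ Z^10, C_3 ≅ Z^5.

∂_1: C_1 → C_0 sends each edge [p,q] (with p < q) to q − p. For instance
  ∂[1,2] = [2] − [1].
This gives a 5×10 integer matrix of rank 4; reducing to Smith normal form yields diagonal entries (1,1,1,1).

Boundary ∂_2: C_2 → C_1 sends each 2-simplex [p,q,r] to [q,r] − [p,r] + [p,q]. For instance
  ∂[0,2,4] = [2,4] − [0,4] + [0,2],
  ∂[1,2,3] = [2,3] − [1,3] + [1,2].
The resulting 10×10 matrix has rank 6, and its Smith normal form has invariant factors (1,1,1,1,1,1).

The boundary map ∂_3: C_3 → C_2 sends each 3-simplex σ to the alternating sum Σ_i (−1)^i (σ with its i-th vertex removed). For instance
  ∂[1,2,3,4] = [2,3,4] − [1,3,4] + [1,2,4] − [1,2,3],
  ∂[0,1,2,4] = [1,2,4] − [0,2,4] + [0,1,4] − [0,1,2].
This gives a 10×5 integer matrix of rank 4; reducing to Smith normal form yields diagonal entries (1,1,1,1).

From H_k ≅ ker(∂_k) / im(∂_{k+1}) we obtain:

  H_0: rank C_0 − rank ∂_1 = 5 − 4 = 1, and the invariant factors of ∂_1 are all 1, so H_0 ≅ Z.
  H_1: rank ker ∂_1 − rank ∂_2 = (10 − 4) − 6 = 0, and the invariant factors of ∂_2 are all 1, so H_1 ≅ 0.
  H_2: rank ker ∂_2 − rank ∂_3 = (10 − 6) − 4 = 0, and the invariant factors of ∂_3 are all 1, so H_2 ≅ 0.
  H_3: rank ker ∂_3 − rank ∂_4 = (5 − 4) − 0 = 1, and there is no ∂_4, so H_3 ≅ Z.

As a check, the Euler characteristic is 5 − 10 + 10 − 5 = 0, which agrees with 1 − 0 + 0 − 1 = 0.

H_0 = Z,  H_1 = 0,  H_2 = 0,  H_3 = Z.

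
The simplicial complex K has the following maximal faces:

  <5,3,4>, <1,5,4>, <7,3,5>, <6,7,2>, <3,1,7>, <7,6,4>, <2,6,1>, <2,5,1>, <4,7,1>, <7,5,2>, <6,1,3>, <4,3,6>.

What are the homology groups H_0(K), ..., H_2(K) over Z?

H_0 ≅ Z,  H_1 ≅ Z_2,  H_2 = 0.

Order the vertices as 1 < 2 < 3 < 4 < 5 < 6 < 7. Listing each simplex with vertices in this order, K has dimension 2 with simplices:

  0-simplices (7): [1], [2], [3], [4], [5], [6], [7]
  1-simplices (18): [1,2], [1,3], [1,4], [1,5], [1,6], [1,7], [2,5], [2,6], [2,7], [3,4], [3,5], [3,6], [3,7], [4,5], [4,6], [4,7], [5,7], [6,7]
  2-simplices (12): [1,2,5], [1,2,6], [1,3,6], [1,3,7], [1,4,5], [1,4,7], [2,5,7], [2,6,7], [3,4,5], [3,4,6], [3,5,7], [4,6,7]

so the chain groups are C_0 ≅ Z^7, C_1 ≅ Z^18, C_2 ≅ Z^12.

Boundary ∂_1: C_1 → C_0 maps an edge to its endpoints' difference, ∂[p,q] = q − p. For instance
  ∂[6,7] = [7] − [6].
As a 7×18 matrix over Z this has rank 6, with invariant factors (1,1,1,1,1,1).

The boundary map ∂_2: C_2 → C_1 acts by ∂[p,q,r] = [q,r] − [p,r] + [p,q]. For instance
  ∂[3,4,6] = [4,6] − [3,6] + [3,4],
  ∂[1,3,6] = [3,6] − [1,6] + [1,3].
The resulting 18×12 matrix has rank 12, and its Smith normal form has invariant factors (1,1,1,1,1,1,1,1,1,1,1,2).

Computing H_k = (kernel of ∂_k) / (image of ∂_{k+1}):

  H_0: rank C_0 − rank ∂_1 = 7 − 6 = 1, and the invariant factors of ∂_1 are all 1, so H_0 ≅ Z.
  H_1: rank ker ∂_1 − rank ∂_2 = (18 − 6) − 12 = 0, and ∂_2 has invariant factor 2 > 1, so H_1 ≅ Z_2.
  H_2: rank ker ∂_2 − rank ∂_3 = (12 − 12) − 0 = 0, and there is no ∂_3, so H_2 ≅ 0.

As a check, the Euler characteristic is 7 − 18 + 12 = 1, which agrees with 1 − 0 + 0 = 1.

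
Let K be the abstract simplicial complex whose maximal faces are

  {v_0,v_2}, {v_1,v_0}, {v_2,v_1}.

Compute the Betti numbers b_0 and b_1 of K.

We work with the vertex ordering v_0 < v_1 < v_2. The simplices of K, each written with vertices in increasing order, are:

  0-simplices (3): [v_0], [v_1], [v_2]
  1-simplices (3): [v_0,v_1], [v_0,v_2], [v_1,v_2]

so the chain groups are C_0 ≅ Z^3, C_1 ≅ Z^3.

The boundary map ∂_1: C_1 → C_0 is given by ∂[p,q] = [q] − [p]. For instance
  ∂[v_1,v_2] = [v_2] − [v_1].
This gives a 3×3 integer matrix of rank 2; reducing to Smith normal form yields diagonal entries (1,1).

Now H_k = ker ∂_k / im ∂_{k+1}, so:

  H_0: rank C_0 − rank ∂_1 = 3 − 2 = 1, and the invariant factors of ∂_1 are all 1, so H_0 = Z.
  H_1: rank ker ∂_1 − rank ∂_2 = (3 − 2) − 0 = 1, and there is no ∂_2, so H_1 = Z.

As a check, the Euler characteristic is 3 − 3 = 0, which agrees with 1 − 1 = 0.

Hence the Betti numbers are b_0 = 1, b_1 = 1.

b_0 = 1, b_1 = 1.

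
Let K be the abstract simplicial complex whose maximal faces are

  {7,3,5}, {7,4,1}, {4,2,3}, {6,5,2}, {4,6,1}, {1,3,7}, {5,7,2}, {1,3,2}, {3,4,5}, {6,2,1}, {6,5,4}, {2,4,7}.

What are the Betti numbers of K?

b_0 = 1, b_1 = 0, b_2 = 0.

Fix the vertex order 1 < 2 < 3 < 4 < 5 < 6 < 7 and write every simplex with vertices in increasing order. Then dim K = 2 and the simplices of K are:

  0-simplices (7): [1], [2], [3], [4], [5], [6], [7]
  1-simplices (18): [1,2], [1,3], [1,4], [1,6], [1,7], [2,3], [2,4], [2,5], [2,6], [2,7], [3,4], [3,5], [3,7], [4,5], [4,6], [4,7], [5,6], [5,7]
  2-simplices (12): [1,2,3], [1,2,6], [1,3,7], [1,4,6], [1,4,7], [2,3,4], [2,4,7], [2,5,6], [2,5,7], [3,4,5], [3,5,7], [4,5,6]

so the chain groups are C_0 ≅ Z^7, C_1 ≅ Z^18, C_2 ≅ Z^12.

∂_1: C_1 → C_0 maps an edge to its endpoints' difference, ∂[p,q] = q − p. For instance
  ∂[4,5] = [5] − [4].
The resulting 7×18 matrix has rank 6, and its Smith normal form has invariant factors (1,1,1,1,1,1).

The boundary map ∂_2: C_2 → C_1 acts by ∂[p,q,r] = [q,r] − [p,r] + [p,q]. For instance
  ∂[3,4,5] = [4,5] − [3,5] + [3,4],
  ∂[2,5,6] = [5,6] − [2,6] + [2,5].
The 18×12 boundary matrix has rank 12 and Smith normal form diag(1,1,1,1,1,1,1,1,1,1,1,2).

Reading off H_k = ker ∂_k / im ∂_{k+1}:

  H_0: rank C_0 − rank ∂_1 = 7 − 6 = 1, and the invariant factors of ∂_1 are all 1, so H_0 = Z.
  H_1: rank ker ∂_1 − rank ∂_2 = (18 − 6) − 12 = 0, and ∂_2 has invariant factor 2 > 1, so H_1 = Z_2.
  H_2: rank ker ∂_2 − rank ∂_3 = (12 − 12) − 0 = 0, and there is no ∂_3, so H_2 = 0.

Hence the Betti numbers are b_0 = 1, b_1 = 0, b_2 = 0.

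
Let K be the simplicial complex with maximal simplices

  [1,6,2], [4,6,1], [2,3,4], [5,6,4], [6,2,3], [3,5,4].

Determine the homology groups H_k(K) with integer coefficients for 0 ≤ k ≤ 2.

H_0 = Z,  H_1 = Z,  H_2 = 0.

We work with the vertex ordering 1 < 2 < 3 < 4 < 5 < 6. The simplices of K, each written with vertices in increasing order, are:

  0-simplices (6): [1], [2], [3], [4], [5], [6]
  1-simplices (12): [1,2], [1,4], [1,6], [2,3], [2,4], [2,6], [3,4], [3,5], [3,6], [4,5], [4,6], [5,6]
  2-simplices (6): [1,2,6], [1,4,6], [2,3,4], [2,3,6], [3,4,5], [4,5,6]

so the chain groups are C_0 ≅ Z^6, C_1 ≅ Z^12, C_2 ≅ Z^6.

Boundary ∂_1: C_1 → C_0 sends each edge [p,q] (with p < q) to q − p.
This gives a 6×12 integer matrix of rank 5; reducing to Smith normal form yields diagonal entries (1,1,1,1,1).

Boundary ∂_2: C_2 → C_1 maps a triangle to the signed sum of its edges. For instance
  ∂[3,4,5] = [4,5] − [3,5] + [3,4],
  ∂[1,2,6] = [2,6] − [1,6] + [1,2].
As a 12×6 matrix over Z this has rank 6, with invariant factors (1,1,1,1,1,1).

Now H_k = ker ∂_k / im ∂_{k+1}, so:

  H_0: rank C_0 − rank ∂_1 = 6 − 5 = 1, and the invariant factors of ∂_1 are all 1, so H_0 ≅ Z.
  H_1: rank ker ∂_1 − rank ∂_2 = (12 − 5) − 6 = 1, and the invariant factors of ∂_2 are all 1, so H_1 ≅ Z.
  H_2: rank ker ∂_2 − rank ∂_3 = (6 − 6) − 0 = 0, and there is no ∂_3, so H_2 ≅ 0.

As a check, the Euler characteristic is 6 − 12 + 6 = 0, which agrees with 1 − 1 + 0 = 0.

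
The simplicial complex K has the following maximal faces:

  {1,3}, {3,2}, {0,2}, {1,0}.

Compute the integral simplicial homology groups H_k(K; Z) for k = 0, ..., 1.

H_0 ≅ Z,  H_1 ≅ Z.

Take the total order 0 < 1 < 2 < 3 on the vertex set. Then K (dimension 1) consists of the simplices:

  0-simplices (4): [0], [1], [2], [3]
  1-simplices (4): [0,1], [0,2], [1,3], [2,3]

Hence C_0 ≅ Z^4, C_1 ≅ Z^4.

The boundary map ∂_1: C_1 → C_0 is given by ∂[p,q] = [q] − [p].
This gives a 4×4 integer matrix of rank 3; reducing to Smith normal form yields diagonal entries (1,1,1).

Reading off H_k = ker ∂_k / im ∂_{k+1}:

  H_0: rank C_0 − rank ∂_1 = 4 − 3 = 1, and the invariant factors of ∂_1 are all 1, so H_0 ≅ Z.
  H_1: rank ker ∂_1 − rank ∂_2 = (4 − 3) − 0 = 1, and there is no ∂_2, so H_1 ≅ Z.

(K is a triangulation of the circle S^1.)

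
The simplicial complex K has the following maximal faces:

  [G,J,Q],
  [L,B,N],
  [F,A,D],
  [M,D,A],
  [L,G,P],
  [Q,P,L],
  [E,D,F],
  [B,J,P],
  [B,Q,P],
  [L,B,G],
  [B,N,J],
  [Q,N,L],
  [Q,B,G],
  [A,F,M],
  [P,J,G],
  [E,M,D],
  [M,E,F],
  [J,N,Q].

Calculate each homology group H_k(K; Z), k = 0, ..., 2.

We work with the vertex ordering A < B < D < E < F < G < J < L < M < N < P < Q. The simplices of K, each written with vertices in increasing order, are:

  0-simplices (12): A, B, D, E, F, G, J, L, M, N, P, Q
  1-simplices (27): AD, AF, AM, BG, BJ, BL, BN, BP, BQ, DE, DF, DM, EF, EM, FM, GJ, GL, GP, GQ, JN, JP, JQ, LN, LP, LQ, NQ, PQ
  2-simplices (18): ADF, ADM, AFM, BGL, BGQ, BJN, BJP, BLN, BPQ, DEF, DEM, EFM, GJP, GJQ, GLP, JNQ, LNQ, LPQ

giving chain groups C_0 ≅ Z^12, C_1 ≅ Z^27, C_2 ≅ Z^18.

The boundary map ∂_1: C_1 → C_0 is given by ∂[p,q] = [q] − [p].
As a 12×27 matrix over Z this has rank 10, with invariant factors (1,1,1,1,1,1,1,1,1,1).

Boundary ∂_2: C_2 → C_1 sends each 2-simplex [p,q,r] to [q,r] − [p,r] + [p,q]. For instance
  ∂EFM = FM − EM + EF,
  ∂JNQ = NQ − JQ + JN.
The 27×18 boundary matrix has rank 17 and Smith normal form diag(1,1,1,1,1,1,1,1,1,1,1,1,1,1,1,1,2).

Computing H_k = (kernel of ∂_k) / (image of ∂_{k+1}):

  H_0: rank C_0 − rank ∂_1 = 12 − 10 = 2, and the invariant factors of ∂_1 are all 1, so H_0 = Z^2.
  H_1: rank ker ∂_1 − rank ∂_2 = (27 − 10) − 17 = 0, and ∂_2 has invariant factor 2 > 1, so H_1 = Z/2.
  H_2: rank ker ∂_2 − rank ∂_3 = (18 − 17) − 0 = 1, and there is no ∂_3, so H_2 = Z.

(K is a triangulation of the disjoint union of the 2-sphere S^2 and the real projective plane RP^2.)

H_0 ≅ Z^2,  H_1 ≅ Z/2,  H_2 ≅ Z.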